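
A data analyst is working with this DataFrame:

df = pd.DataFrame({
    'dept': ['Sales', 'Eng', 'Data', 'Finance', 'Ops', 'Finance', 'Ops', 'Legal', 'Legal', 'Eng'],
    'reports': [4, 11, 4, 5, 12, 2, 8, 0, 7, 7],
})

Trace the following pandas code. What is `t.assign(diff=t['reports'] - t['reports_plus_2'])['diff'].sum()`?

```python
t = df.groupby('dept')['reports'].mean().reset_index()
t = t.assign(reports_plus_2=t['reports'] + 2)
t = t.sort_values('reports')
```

group by dept, mean of reports:
dept
Data        4.0
Eng         9.0
Finance     3.5
Legal       3.5
Ops        10.0
Sales       4.0
Name: reports, dtype: float64
reset_index():
      dept  reports
0     Data      4.0
1      Eng      9.0
2  Finance      3.5
3    Legal      3.5
4      Ops     10.0
5    Sales      4.0
add column reports_plus_2 = t['reports'] + 2:
      dept  reports  reports_plus_2
0     Data      4.0             6.0
1      Eng      9.0            11.0
2  Finance      3.5             5.5
3    Legal      3.5             5.5
4      Ops     10.0            12.0
5    Sales      4.0             6.0
sort by reports:
      dept  reports  reports_plus_2
2  Finance      3.5             5.5
3    Legal      3.5             5.5
0     Data      4.0             6.0
5    Sales      4.0             6.0
1      Eng      9.0            11.0
4      Ops     10.0            12.0
add column diff = t['reports'] - t['reports_plus_2']:
      dept  reports  reports_plus_2  diff
2  Finance      3.5             5.5  -2.0
3    Legal      3.5             5.5  -2.0
0     Data      4.0             6.0  -2.0
5    Sales      4.0             6.0  -2.0
1      Eng      9.0            11.0  -2.0
4      Ops     10.0            12.0  -2.0

-12.0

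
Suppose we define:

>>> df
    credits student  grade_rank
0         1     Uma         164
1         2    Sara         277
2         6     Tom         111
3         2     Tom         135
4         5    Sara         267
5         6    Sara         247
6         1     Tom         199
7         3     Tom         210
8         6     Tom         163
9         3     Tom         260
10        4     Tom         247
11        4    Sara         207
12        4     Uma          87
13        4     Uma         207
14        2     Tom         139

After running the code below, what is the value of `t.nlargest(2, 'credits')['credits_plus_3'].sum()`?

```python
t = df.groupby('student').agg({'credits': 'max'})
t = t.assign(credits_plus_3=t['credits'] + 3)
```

18

group by student, max of credits:
         credits
student         
Sara           6
Tom            6
Uma            4
add column credits_plus_3 = t['credits'] + 3:
         credits  credits_plus_3
student                         
Sara           6               9
Tom            6               9
Uma            4               7
take 2 rows with largest credits:
         credits  credits_plus_3
student                         
Sara           6               9
Tom            6               9
Reading off the sum of column 'credits_plus_3', we get 18.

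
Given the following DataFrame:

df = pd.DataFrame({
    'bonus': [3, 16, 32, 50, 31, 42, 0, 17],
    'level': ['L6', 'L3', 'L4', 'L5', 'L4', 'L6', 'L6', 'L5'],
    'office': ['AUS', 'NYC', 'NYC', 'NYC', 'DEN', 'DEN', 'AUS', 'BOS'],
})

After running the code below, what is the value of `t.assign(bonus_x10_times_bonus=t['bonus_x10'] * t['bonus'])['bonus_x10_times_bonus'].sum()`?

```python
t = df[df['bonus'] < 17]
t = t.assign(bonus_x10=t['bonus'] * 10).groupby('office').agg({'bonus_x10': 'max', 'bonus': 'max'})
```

2650

filter rows where bonus < 17:
   bonus level office
0      3    L6    AUS
1     16    L3    NYC
6      0    L6    AUS
add column bonus_x10 = t['bonus'] * 10:
   bonus level office  bonus_x10
0      3    L6    AUS         30
1     16    L3    NYC        160
6      0    L6    AUS          0
group by office: max(bonus_x10), max(bonus):
        bonus_x10  bonus
office                  
AUS            30      3
NYC           160     16
add column bonus_x10_times_bonus = t['bonus_x10'] * t['bonus']:
        bonus_x10  bonus  bonus_x10_times_bonus
office                                         
AUS            30      3                     90
NYC           160     16                   2560
Taking the sum of column 'bonus_x10_times_bonus' gives 2650.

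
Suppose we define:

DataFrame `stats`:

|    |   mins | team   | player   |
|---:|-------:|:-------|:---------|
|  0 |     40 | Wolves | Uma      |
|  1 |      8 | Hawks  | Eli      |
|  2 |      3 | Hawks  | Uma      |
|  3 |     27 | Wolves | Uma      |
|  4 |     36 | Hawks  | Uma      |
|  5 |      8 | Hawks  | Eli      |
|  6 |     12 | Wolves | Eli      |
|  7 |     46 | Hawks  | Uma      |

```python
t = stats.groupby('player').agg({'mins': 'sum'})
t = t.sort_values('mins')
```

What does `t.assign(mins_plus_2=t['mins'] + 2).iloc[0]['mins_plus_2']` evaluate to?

30

group by player, sum of mins:
        mins
player      
Eli       28
Uma      152
sort by mins:
        mins
player      
Eli       28
Uma      152
add column mins_plus_2 = t['mins'] + 2:
        mins  mins_plus_2
player                   
Eli       28           30
Uma      152          154
Reading off the value at position 0, column 'mins_plus_2', we get 30.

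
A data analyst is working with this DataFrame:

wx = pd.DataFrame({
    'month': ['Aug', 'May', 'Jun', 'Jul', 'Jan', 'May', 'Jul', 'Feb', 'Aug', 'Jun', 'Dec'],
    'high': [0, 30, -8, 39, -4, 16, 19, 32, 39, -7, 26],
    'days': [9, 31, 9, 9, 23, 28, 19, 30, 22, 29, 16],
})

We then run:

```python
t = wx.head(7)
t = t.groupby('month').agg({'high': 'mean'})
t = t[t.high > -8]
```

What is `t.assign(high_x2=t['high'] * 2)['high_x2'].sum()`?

96.0

take first 7 rows:
  month  high  days
0   Aug     0     9
1   May    30    31
2   Jun    -8     9
3   Jul    39     9
4   Jan    -4    23
5   May    16    28
6   Jul    19    19
group by month, mean of high:
       high
month      
Aug     0.0
Jan    -4.0
Jul    29.0
Jun    -8.0
May    23.0
filter rows where high > -8:
       high
month      
Aug     0.0
Jan    -4.0
Jul    29.0
May    23.0
add column high_x2 = t['high'] * 2:
       high  high_x2
month               
Aug     0.0      0.0
Jan    -4.0     -8.0
Jul    29.0     58.0
May    23.0     46.0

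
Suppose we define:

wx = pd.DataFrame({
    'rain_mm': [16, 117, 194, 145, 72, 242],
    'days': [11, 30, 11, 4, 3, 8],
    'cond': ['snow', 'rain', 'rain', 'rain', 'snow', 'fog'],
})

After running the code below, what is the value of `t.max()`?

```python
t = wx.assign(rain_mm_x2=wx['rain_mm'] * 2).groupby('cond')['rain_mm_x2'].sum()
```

add column rain_mm_x2 = wx['rain_mm'] * 2:
   rain_mm  days  cond  rain_mm_x2
0       16    11  snow          32
1      117    30  rain         234
2      194    11  rain         388
3      145     4  rain         290
4       72     3  snow         144
5      242     8   fog         484
group by cond, sum of rain_mm_x2:
cond
fog     484
rain    912
snow    176
Name: rain_mm_x2, dtype: int64
Taking the max of the resulting series gives 912.

912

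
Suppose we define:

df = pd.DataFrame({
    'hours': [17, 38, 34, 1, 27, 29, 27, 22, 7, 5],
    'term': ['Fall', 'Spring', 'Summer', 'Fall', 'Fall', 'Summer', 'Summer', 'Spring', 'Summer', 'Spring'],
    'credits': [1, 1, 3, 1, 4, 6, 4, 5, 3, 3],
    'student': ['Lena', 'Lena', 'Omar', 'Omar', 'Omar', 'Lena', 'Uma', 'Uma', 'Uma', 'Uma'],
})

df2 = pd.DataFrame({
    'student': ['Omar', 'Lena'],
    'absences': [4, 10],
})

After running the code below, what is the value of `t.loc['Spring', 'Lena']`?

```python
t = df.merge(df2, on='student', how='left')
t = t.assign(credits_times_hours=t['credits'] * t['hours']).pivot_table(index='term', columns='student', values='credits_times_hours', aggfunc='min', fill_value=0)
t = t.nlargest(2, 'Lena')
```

38

merge on 'student' (how='left') → 10 rows:
   hours    term  credits student  absences
0     17    Fall        1    Lena      10.0
1     38  Spring        1    Lena      10.0
2     34  Summer        3    Omar       4.0
3      1    Fall        1    Omar       4.0
4     27    Fall        4    Omar       4.0
5     29  Summer        6    Lena      10.0
6     27  Summer        4     Uma       NaN
7     22  Spring        5     Uma       NaN
8      7  Summer        3     Uma       NaN
9      5  Spring        3     Uma       NaN
add column credits_times_hours = t['credits'] * t['hours']:
   hours    term  credits student  absences  credits_times_hours
0     17    Fall        1    Lena      10.0                   17
1     38  Spring        1    Lena      10.0                   38
2     34  Summer        3    Omar       4.0                  102
3      1    Fall        1    Omar       4.0                    1
4     27    Fall        4    Omar       4.0                  108
5     29  Summer        6    Lena      10.0                  174
6     27  Summer        4     Uma       NaN                  108
7     22  Spring        5     Uma       NaN                  110
8      7  Summer        3     Uma       NaN                   21
9      5  Spring        3     Uma       NaN                   15
pivot: rows=term, cols=student, min(credits_times_hours):
student  Lena  Omar  Uma
term                    
Fall       17     1    0
Spring     38     0   15
Summer    174   102   21
take 2 rows with largest Lena:
student  Lena  Omar  Uma
term                    
Summer    174   102   21
Spring     38     0   15
Reading off the value at row 'Spring', column 'Lena', we get 38.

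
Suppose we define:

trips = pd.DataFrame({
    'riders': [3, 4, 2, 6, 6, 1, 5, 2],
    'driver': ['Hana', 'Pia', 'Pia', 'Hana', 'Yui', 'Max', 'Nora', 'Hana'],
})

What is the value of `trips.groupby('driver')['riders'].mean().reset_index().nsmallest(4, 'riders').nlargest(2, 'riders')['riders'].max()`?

group by driver, mean of riders:
driver
Hana    3.666667
Max     1.000000
Nora    5.000000
Pia     3.000000
Yui     6.000000
Name: riders, dtype: float64
reset_index():
  driver    riders
0   Hana  3.666667
1    Max  1.000000
2   Nora  5.000000
3    Pia  3.000000
4    Yui  6.000000
take 4 rows with smallest riders:
  driver    riders
1    Max  1.000000
3    Pia  3.000000
0   Hana  3.666667
2   Nora  5.000000
take 2 rows with largest riders:
  driver    riders
2   Nora  5.000000
0   Hana  3.666667
max of column 'riders' → 5.0

5.0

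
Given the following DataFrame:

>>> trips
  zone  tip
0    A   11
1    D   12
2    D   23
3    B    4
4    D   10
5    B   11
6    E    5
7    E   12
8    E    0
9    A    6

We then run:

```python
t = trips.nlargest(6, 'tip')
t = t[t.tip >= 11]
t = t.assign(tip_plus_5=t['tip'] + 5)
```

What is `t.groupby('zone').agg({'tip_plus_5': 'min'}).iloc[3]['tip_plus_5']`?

17

take 6 rows with largest tip:
  zone  tip
2    D   23
1    D   12
7    E   12
0    A   11
5    B   11
4    D   10
filter rows where tip >= 11:
  zone  tip
2    D   23
1    D   12
7    E   12
0    A   11
5    B   11
add column tip_plus_5 = t['tip'] + 5:
  zone  tip  tip_plus_5
2    D   23          28
1    D   12          17
7    E   12          17
0    A   11          16
5    B   11          16
group by zone, min of tip_plus_5:
      tip_plus_5
zone            
A             16
B             16
D             17
E             17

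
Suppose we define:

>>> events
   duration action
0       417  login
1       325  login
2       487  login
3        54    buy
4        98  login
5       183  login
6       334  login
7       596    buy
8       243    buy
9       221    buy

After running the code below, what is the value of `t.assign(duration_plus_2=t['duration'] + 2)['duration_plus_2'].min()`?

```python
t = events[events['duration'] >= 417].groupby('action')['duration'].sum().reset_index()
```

598

filter rows where duration >= 417:
   duration action
0       417  login
2       487  login
7       596    buy
group by action, sum of duration:
action
buy      596
login    904
Name: duration, dtype: int64
reset_index():
  action  duration
0    buy       596
1  login       904
add column duration_plus_2 = t['duration'] + 2:
  action  duration  duration_plus_2
0    buy       596              598
1  login       904              906
min of column 'duration_plus_2' → 598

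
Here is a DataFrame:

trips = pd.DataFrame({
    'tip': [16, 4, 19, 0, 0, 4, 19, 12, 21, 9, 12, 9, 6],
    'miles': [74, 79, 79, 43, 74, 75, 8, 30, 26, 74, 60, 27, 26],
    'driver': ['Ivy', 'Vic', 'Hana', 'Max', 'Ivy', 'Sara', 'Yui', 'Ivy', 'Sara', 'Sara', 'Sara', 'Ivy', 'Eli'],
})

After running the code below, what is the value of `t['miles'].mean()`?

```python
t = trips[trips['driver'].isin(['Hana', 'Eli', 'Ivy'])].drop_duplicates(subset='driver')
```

59.6666666667

filter rows where driver in ['Hana', 'Eli', 'Ivy']:
    tip  miles driver
0    16     74    Ivy
2    19     79   Hana
4     0     74    Ivy
7    12     30    Ivy
11    9     27    Ivy
12    6     26    Eli
drop duplicate driver (keep=first):
    tip  miles driver
0    16     74    Ivy
2    19     79   Hana
12    6     26    Eli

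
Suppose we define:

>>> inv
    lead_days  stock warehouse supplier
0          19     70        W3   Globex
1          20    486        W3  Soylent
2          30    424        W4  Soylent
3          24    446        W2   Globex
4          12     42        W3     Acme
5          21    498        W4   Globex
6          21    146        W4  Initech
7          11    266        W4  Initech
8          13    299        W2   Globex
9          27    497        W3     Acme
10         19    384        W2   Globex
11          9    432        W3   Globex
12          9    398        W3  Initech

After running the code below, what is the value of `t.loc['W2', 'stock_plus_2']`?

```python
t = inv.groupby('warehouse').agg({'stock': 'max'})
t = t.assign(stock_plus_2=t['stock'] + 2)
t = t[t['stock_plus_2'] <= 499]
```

448

group by warehouse, max of stock:
           stock
warehouse       
W2           446
W3           497
W4           498
add column stock_plus_2 = t['stock'] + 2:
           stock  stock_plus_2
warehouse                     
W2           446           448
W3           497           499
W4           498           500
filter rows where stock_plus_2 <= 499:
           stock  stock_plus_2
warehouse                     
W2           446           448
W3           497           499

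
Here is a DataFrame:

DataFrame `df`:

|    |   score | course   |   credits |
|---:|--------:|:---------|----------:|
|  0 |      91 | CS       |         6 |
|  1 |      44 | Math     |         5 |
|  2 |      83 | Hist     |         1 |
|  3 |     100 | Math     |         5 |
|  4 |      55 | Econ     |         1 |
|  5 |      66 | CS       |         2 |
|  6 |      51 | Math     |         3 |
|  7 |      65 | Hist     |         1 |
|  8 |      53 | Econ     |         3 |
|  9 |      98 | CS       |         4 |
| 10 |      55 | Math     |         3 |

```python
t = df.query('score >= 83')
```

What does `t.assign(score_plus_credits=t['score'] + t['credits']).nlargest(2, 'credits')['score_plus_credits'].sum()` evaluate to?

202

filter rows where score >= 83:
   score course  credits
0     91     CS        6
2     83   Hist        1
3    100   Math        5
9     98     CS        4
add column score_plus_credits = t['score'] + t['credits']:
   score course  credits  score_plus_credits
0     91     CS        6                  97
2     83   Hist        1                  84
3    100   Math        5                 105
9     98     CS        4                 102
take 2 rows with largest credits:
   score course  credits  score_plus_credits
0     91     CS        6                  97
3    100   Math        5                 105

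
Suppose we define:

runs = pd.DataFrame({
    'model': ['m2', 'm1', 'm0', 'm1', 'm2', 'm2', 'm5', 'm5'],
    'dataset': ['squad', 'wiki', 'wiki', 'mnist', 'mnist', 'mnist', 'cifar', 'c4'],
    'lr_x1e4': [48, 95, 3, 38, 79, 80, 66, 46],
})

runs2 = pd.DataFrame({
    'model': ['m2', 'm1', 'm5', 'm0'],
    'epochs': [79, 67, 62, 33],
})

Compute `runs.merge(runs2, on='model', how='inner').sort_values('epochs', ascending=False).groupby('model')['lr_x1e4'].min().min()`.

merge on 'model' (how='inner') → 8 rows:
  model dataset  lr_x1e4  epochs
0    m2   squad       48      79
1    m1    wiki       95      67
2    m0    wiki        3      33
3    m1   mnist       38      67
4    m2   mnist       79      79
5    m2   mnist       80      79
6    m5   cifar       66      62
7    m5      c4       46      62
sort by epochs descending:
  model dataset  lr_x1e4  epochs
0    m2   squad       48      79
4    m2   mnist       79      79
5    m2   mnist       80      79
1    m1    wiki       95      67
3    m1   mnist       38      67
6    m5   cifar       66      62
7    m5      c4       46      62
2    m0    wiki        3      33
group by model, min of lr_x1e4:
model
m0     3
m1    38
m2    48
m5    46
Name: lr_x1e4, dtype: int64

3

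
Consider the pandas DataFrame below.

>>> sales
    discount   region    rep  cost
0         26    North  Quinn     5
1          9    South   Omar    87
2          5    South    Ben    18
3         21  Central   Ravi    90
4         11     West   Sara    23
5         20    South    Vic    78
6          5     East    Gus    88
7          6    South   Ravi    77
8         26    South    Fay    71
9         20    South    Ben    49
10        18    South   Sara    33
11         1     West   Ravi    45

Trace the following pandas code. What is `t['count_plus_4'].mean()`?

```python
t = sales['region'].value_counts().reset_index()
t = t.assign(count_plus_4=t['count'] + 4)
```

value_counts of region:
region
South      7
West       2
North      1
Central    1
East       1
Name: count, dtype: int64
reset_index():
    region  count
0    South      7
1     West      2
2    North      1
3  Central      1
4     East      1
add column count_plus_4 = t['count'] + 4:
    region  count  count_plus_4
0    South      7            11
1     West      2             6
2    North      1             5
3  Central      1             5
4     East      1             5

6.4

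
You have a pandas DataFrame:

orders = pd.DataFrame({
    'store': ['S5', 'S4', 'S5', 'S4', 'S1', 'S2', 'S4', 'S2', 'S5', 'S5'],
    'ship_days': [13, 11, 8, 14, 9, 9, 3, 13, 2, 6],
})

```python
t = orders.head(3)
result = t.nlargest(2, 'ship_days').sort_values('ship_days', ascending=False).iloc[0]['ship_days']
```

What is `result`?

take first 3 rows:
  store  ship_days
0    S5         13
1    S4         11
2    S5          8
take 2 rows with largest ship_days:
  store  ship_days
0    S5         13
1    S4         11
sort by ship_days descending:
  store  ship_days
0    S5         13
1    S4         11
So iloc[0]['ship_days'] = 13.

13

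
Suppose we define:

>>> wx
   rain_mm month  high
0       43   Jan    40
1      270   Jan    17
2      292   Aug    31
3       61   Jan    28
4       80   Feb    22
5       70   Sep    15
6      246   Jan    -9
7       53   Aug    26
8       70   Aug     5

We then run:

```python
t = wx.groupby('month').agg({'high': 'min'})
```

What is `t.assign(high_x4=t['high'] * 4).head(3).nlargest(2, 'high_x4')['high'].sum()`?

27

group by month, min of high:
       high
month      
Aug       5
Feb      22
Jan      -9
Sep      15
add column high_x4 = t['high'] * 4:
       high  high_x4
month               
Aug       5       20
Feb      22       88
Jan      -9      -36
Sep      15       60
take first 3 rows:
       high  high_x4
month               
Aug       5       20
Feb      22       88
Jan      -9      -36
take 2 rows with largest high_x4:
       high  high_x4
month               
Feb      22       88
Aug       5       20
sum of column 'high' → 27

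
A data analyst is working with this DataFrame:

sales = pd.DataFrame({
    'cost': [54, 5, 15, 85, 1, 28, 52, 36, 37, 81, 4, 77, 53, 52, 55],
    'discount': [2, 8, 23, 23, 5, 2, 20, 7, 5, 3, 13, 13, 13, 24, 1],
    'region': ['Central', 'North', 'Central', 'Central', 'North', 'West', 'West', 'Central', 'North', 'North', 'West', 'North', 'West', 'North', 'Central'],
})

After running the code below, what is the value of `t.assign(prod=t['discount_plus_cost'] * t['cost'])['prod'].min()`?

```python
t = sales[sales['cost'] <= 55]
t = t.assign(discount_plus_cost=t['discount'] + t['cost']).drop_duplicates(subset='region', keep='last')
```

3080

filter rows where cost <= 55:
    cost  discount   region
0     54         2  Central
1      5         8    North
2     15        23  Central
4      1         5    North
5     28         2     West
6     52        20     West
7     36         7  Central
8     37         5    North
10     4        13     West
12    53        13     West
13    52        24    North
14    55         1  Central
add column discount_plus_cost = t['discount'] + t['cost']:
    cost  discount   region  discount_plus_cost
0     54         2  Central                  56
1      5         8    North                  13
2     15        23  Central                  38
4      1         5    North                   6
5     28         2     West                  30
6     52        20     West                  72
7     36         7  Central                  43
8     37         5    North                  42
10     4        13     West                  17
12    53        13     West                  66
13    52        24    North                  76
14    55         1  Central                  56
drop duplicate region (keep=last):
    cost  discount   region  discount_plus_cost
12    53        13     West                  66
13    52        24    North                  76
14    55         1  Central                  56
add column prod = t['discount_plus_cost'] * t['cost']:
    cost  discount   region  discount_plus_cost  prod
12    53        13     West                  66  3498
13    52        24    North                  76  3952
14    55         1  Central                  56  3080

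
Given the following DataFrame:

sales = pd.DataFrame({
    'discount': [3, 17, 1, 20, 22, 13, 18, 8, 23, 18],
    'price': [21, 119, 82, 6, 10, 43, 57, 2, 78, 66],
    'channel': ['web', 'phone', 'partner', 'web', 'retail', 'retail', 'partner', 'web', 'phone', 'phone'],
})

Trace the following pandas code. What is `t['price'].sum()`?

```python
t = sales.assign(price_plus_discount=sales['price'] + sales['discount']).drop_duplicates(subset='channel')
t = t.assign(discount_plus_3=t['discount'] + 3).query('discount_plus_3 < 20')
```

add column price_plus_discount = sales['price'] + sales['discount']:
   discount  price  channel  price_plus_discount
0         3     21      web                   24
1        17    119    phone                  136
2         1     82  partner                   83
3        20      6      web                   26
4        22     10   retail                   32
5        13     43   retail                   56
6        18     57  partner                   75
7         8      2      web                   10
8        23     78    phone                  101
9        18     66    phone                   84
drop duplicate channel (keep=first):
   discount  price  channel  price_plus_discount
0         3     21      web                   24
1        17    119    phone                  136
2         1     82  partner                   83
4        22     10   retail                   32
add column discount_plus_3 = t['discount'] + 3:
   discount  price  channel  price_plus_discount  discount_plus_3
0         3     21      web                   24                6
1        17    119    phone                  136               20
2         1     82  partner                   83                4
4        22     10   retail                   32               25
filter rows where discount_plus_3 < 20:
   discount  price  channel  price_plus_discount  discount_plus_3
0         3     21      web                   24                6
2         1     82  partner                   83                4

103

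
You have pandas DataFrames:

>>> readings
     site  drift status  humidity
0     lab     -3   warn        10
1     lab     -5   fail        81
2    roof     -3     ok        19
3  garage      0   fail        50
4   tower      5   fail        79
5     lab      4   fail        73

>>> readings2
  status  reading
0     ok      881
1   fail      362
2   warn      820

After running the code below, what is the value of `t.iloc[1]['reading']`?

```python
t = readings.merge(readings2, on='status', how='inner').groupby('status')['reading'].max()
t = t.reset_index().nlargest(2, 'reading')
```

820

merge on 'status' (how='inner') → 6 rows:
     site  drift status  humidity  reading
0     lab     -3   warn        10      820
1     lab     -5   fail        81      362
2    roof     -3     ok        19      881
3  garage      0   fail        50      362
4   tower      5   fail        79      362
5     lab      4   fail        73      362
group by status, max of reading:
status
fail    362
ok      881
warn    820
Name: reading, dtype: int64
reset_index():
  status  reading
0   fail      362
1     ok      881
2   warn      820
take 2 rows with largest reading:
  status  reading
1     ok      881
2   warn      820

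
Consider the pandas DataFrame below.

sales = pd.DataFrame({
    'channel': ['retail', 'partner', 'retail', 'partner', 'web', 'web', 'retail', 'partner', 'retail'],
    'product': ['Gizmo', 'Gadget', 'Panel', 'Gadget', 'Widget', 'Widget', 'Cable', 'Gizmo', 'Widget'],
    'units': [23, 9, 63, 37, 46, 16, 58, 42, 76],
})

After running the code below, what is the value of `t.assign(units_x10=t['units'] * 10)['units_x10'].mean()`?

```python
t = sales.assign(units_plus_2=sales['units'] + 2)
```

411.111111111

add column units_plus_2 = sales['units'] + 2:
   channel product  units  units_plus_2
0   retail   Gizmo     23            25
1  partner  Gadget      9            11
2   retail   Panel     63            65
3  partner  Gadget     37            39
4      web  Widget     46            48
5      web  Widget     16            18
6   retail   Cable     58            60
7  partner   Gizmo     42            44
8   retail  Widget     76            78
add column units_x10 = t['units'] * 10:
   channel product  units  units_plus_2  units_x10
0   retail   Gizmo     23            25        230
1  partner  Gadget      9            11         90
2   retail   Panel     63            65        630
3  partner  Gadget     37            39        370
4      web  Widget     46            48        460
5      web  Widget     16            18        160
6   retail   Cable     58            60        580
7  partner   Gizmo     42            44        420
8   retail  Widget     76            78        760
Finally, mean of column 'units_x10' = 411.111111111.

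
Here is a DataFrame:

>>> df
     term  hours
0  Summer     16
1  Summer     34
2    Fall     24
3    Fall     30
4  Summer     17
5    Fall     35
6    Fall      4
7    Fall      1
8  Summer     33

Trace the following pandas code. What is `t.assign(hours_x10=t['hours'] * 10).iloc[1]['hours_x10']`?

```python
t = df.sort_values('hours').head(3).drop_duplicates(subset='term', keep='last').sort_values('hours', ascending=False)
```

40

sort by hours:
     term  hours
7    Fall      1
6    Fall      4
0  Summer     16
4  Summer     17
2    Fall     24
3    Fall     30
8  Summer     33
1  Summer     34
5    Fall     35
take first 3 rows:
     term  hours
7    Fall      1
6    Fall      4
0  Summer     16
drop duplicate term (keep=last):
     term  hours
6    Fall      4
0  Summer     16
sort by hours descending:
     term  hours
0  Summer     16
6    Fall      4
add column hours_x10 = t['hours'] * 10:
     term  hours  hours_x10
0  Summer     16        160
6    Fall      4         40
So iloc[1]['hours_x10'] = 40.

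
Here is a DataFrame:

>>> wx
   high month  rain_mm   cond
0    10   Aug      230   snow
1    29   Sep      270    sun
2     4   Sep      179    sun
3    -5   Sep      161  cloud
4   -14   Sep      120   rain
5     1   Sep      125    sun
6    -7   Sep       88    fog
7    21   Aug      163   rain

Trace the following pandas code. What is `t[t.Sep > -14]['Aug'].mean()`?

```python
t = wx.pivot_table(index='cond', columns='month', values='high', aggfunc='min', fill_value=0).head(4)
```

3.33333333333

pivot: rows=cond, cols=month, min(high):
month  Aug  Sep
cond           
cloud    0   -5
fog      0   -7
rain    21  -14
snow    10    0
sun      0    1
take first 4 rows:
month  Aug  Sep
cond           
cloud    0   -5
fog      0   -7
rain    21  -14
snow    10    0
filter rows where Sep > -14:
month  Aug  Sep
cond           
cloud    0   -5
fog      0   -7
snow    10    0
Reading off the mean of column 'Aug', we get 3.33333333333.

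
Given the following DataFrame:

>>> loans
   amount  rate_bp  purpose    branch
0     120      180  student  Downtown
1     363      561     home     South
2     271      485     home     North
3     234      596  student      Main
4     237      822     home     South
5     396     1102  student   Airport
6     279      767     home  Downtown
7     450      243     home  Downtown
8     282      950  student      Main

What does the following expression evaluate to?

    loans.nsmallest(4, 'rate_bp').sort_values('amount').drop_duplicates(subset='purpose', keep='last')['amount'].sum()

take 4 rows with smallest rate_bp:
   amount  rate_bp  purpose    branch
0     120      180  student  Downtown
7     450      243     home  Downtown
2     271      485     home     North
1     363      561     home     South
sort by amount:
   amount  rate_bp  purpose    branch
0     120      180  student  Downtown
2     271      485     home     North
1     363      561     home     South
7     450      243     home  Downtown
drop duplicate purpose (keep=last):
   amount  rate_bp  purpose    branch
0     120      180  student  Downtown
7     450      243     home  Downtown
sum of column 'amount' → 570

570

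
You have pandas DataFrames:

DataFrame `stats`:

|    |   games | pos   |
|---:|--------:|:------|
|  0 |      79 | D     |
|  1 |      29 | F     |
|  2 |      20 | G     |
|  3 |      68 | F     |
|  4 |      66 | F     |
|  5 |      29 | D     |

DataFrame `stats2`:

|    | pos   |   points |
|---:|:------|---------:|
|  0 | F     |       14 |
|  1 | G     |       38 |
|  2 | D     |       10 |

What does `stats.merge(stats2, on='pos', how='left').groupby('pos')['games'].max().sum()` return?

merge on 'pos' (how='left') → 6 rows:
   games pos  points
0     79   D      10
1     29   F      14
2     20   G      38
3     68   F      14
4     66   F      14
5     29   D      10
group by pos, max of games:
pos
D    79
F    68
G    20
Name: games, dtype: int64
Finally, sum of the resulting series = 167.

167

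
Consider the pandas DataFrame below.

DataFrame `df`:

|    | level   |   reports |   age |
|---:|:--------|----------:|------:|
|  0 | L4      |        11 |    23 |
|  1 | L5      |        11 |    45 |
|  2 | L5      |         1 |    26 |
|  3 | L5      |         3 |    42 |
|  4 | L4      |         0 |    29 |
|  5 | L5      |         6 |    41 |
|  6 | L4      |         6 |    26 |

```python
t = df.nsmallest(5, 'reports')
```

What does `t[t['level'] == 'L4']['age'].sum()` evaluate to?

take 5 rows with smallest reports:
  level  reports  age
4    L4        0   29
2    L5        1   26
3    L5        3   42
5    L5        6   41
6    L4        6   26
filter rows where level == 'L4':
  level  reports  age
4    L4        0   29
6    L4        6   26
The sum of column 'age' is 55.

55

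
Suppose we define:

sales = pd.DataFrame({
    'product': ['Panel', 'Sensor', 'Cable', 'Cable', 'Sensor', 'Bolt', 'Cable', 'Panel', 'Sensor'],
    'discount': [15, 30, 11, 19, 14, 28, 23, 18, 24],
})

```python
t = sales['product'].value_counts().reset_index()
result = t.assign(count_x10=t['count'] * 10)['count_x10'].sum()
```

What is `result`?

value_counts of product:
product
Sensor    3
Cable     3
Panel     2
Bolt      1
Name: count, dtype: int64
reset_index():
  product  count
0  Sensor      3
1   Cable      3
2   Panel      2
3    Bolt      1
add column count_x10 = t['count'] * 10:
  product  count  count_x10
0  Sensor      3         30
1   Cable      3         30
2   Panel      2         20
3    Bolt      1         10
Hence 90.

90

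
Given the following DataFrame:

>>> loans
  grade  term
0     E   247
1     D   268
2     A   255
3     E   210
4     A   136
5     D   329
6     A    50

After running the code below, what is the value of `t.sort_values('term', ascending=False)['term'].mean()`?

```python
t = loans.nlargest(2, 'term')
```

take 2 rows with largest term:
  grade  term
5     D   329
1     D   268
sort by term descending:
  grade  term
5     D   329
1     D   268
Taking the mean of column 'term' gives 298.5.

298.5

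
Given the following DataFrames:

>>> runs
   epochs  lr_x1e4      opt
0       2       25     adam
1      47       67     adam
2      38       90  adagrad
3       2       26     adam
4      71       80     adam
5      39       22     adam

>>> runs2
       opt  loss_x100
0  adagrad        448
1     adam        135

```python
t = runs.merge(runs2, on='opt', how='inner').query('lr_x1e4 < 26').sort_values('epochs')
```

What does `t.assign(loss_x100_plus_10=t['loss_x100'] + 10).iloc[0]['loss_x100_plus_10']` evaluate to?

merge on 'opt' (how='inner') → 6 rows:
   epochs  lr_x1e4      opt  loss_x100
0       2       25     adam        135
1      47       67     adam        135
2      38       90  adagrad        448
3       2       26     adam        135
4      71       80     adam        135
5      39       22     adam        135
filter rows where lr_x1e4 < 26:
   epochs  lr_x1e4   opt  loss_x100
0       2       25  adam        135
5      39       22  adam        135
sort by epochs:
   epochs  lr_x1e4   opt  loss_x100
0       2       25  adam        135
5      39       22  adam        135
add column loss_x100_plus_10 = t['loss_x100'] + 10:
   epochs  lr_x1e4   opt  loss_x100  loss_x100_plus_10
0       2       25  adam        135                145
5      39       22  adam        135                145

145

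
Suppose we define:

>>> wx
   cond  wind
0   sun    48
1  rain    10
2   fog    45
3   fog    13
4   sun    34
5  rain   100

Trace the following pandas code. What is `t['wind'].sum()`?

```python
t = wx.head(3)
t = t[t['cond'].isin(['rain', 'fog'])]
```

55

take first 3 rows:
   cond  wind
0   sun    48
1  rain    10
2   fog    45
filter rows where cond in ['rain', 'fog']:
   cond  wind
1  rain    10
2   fog    45
Hence 55.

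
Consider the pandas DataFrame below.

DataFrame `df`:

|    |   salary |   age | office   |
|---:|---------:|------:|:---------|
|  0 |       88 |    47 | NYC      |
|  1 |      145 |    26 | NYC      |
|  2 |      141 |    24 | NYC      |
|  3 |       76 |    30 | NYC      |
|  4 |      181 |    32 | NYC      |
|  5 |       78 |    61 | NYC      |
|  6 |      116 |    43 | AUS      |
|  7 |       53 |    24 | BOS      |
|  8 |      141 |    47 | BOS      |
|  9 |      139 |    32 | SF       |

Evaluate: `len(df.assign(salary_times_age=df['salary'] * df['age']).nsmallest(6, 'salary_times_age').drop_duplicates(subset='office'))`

add column salary_times_age = df['salary'] * df['age']:
   salary  age office  salary_times_age
0      88   47    NYC              4136
1     145   26    NYC              3770
2     141   24    NYC              3384
3      76   30    NYC              2280
4     181   32    NYC              5792
5      78   61    NYC              4758
6     116   43    AUS              4988
7      53   24    BOS              1272
8     141   47    BOS              6627
9     139   32     SF              4448
take 6 rows with smallest salary_times_age:
   salary  age office  salary_times_age
7      53   24    BOS              1272
3      76   30    NYC              2280
2     141   24    NYC              3384
1     145   26    NYC              3770
0      88   47    NYC              4136
9     139   32     SF              4448
drop duplicate office (keep=first):
   salary  age office  salary_times_age
7      53   24    BOS              1272
3      76   30    NYC              2280
9     139   32     SF              4448

3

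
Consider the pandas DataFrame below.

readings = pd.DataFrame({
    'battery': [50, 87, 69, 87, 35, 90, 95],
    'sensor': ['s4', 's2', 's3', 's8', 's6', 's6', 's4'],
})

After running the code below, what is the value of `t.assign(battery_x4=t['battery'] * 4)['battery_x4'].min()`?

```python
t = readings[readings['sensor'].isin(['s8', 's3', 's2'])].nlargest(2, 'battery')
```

filter rows where sensor in ['s8', 's3', 's2']:
   battery sensor
1       87     s2
2       69     s3
3       87     s8
take 2 rows with largest battery:
   battery sensor
1       87     s2
3       87     s8
add column battery_x4 = t['battery'] * 4:
   battery sensor  battery_x4
1       87     s2         348
3       87     s8         348
So min() = 348.

348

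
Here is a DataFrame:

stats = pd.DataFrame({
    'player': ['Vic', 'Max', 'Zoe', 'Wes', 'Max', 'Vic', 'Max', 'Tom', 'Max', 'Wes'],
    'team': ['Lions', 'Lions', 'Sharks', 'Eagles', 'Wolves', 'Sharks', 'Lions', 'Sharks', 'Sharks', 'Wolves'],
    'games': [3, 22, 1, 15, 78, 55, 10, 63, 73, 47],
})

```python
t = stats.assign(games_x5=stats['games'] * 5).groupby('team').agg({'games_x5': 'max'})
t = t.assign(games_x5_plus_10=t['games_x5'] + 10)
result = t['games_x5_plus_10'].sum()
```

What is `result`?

add column games_x5 = stats['games'] * 5:
  player    team  games  games_x5
0    Vic   Lions      3        15
1    Max   Lions     22       110
2    Zoe  Sharks      1         5
3    Wes  Eagles     15        75
4    Max  Wolves     78       390
5    Vic  Sharks     55       275
6    Max   Lions     10        50
7    Tom  Sharks     63       315
8    Max  Sharks     73       365
9    Wes  Wolves     47       235
group by team, max of games_x5:
        games_x5
team            
Eagles        75
Lions        110
Sharks       365
Wolves       390
add column games_x5_plus_10 = t['games_x5'] + 10:
        games_x5  games_x5_plus_10
team                              
Eagles        75                85
Lions        110               120
Sharks       365               375
Wolves       390               400
The sum of column 'games_x5_plus_10' is 980.

980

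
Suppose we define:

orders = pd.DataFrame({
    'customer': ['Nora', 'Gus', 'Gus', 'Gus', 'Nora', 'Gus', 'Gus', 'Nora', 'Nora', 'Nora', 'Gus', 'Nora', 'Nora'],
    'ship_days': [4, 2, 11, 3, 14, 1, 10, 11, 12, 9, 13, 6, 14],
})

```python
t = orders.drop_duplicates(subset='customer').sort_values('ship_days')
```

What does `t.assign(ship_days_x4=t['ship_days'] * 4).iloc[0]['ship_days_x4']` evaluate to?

drop duplicate customer (keep=first):
  customer  ship_days
0     Nora          4
1      Gus          2
sort by ship_days:
  customer  ship_days
1      Gus          2
0     Nora          4
add column ship_days_x4 = t['ship_days'] * 4:
  customer  ship_days  ship_days_x4
1      Gus          2             8
0     Nora          4            16

8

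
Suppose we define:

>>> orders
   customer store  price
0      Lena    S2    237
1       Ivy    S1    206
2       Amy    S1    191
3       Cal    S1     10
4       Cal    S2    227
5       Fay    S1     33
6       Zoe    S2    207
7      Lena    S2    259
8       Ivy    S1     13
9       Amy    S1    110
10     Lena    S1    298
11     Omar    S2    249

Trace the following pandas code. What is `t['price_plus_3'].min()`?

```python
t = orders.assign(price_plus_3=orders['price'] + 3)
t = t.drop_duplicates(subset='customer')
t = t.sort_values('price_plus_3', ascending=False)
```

add column price_plus_3 = orders['price'] + 3:
   customer store  price  price_plus_3
0      Lena    S2    237           240
1       Ivy    S1    206           209
2       Amy    S1    191           194
3       Cal    S1     10            13
4       Cal    S2    227           230
5       Fay    S1     33            36
6       Zoe    S2    207           210
7      Lena    S2    259           262
8       Ivy    S1     13            16
9       Amy    S1    110           113
10     Lena    S1    298           301
11     Omar    S2    249           252
drop duplicate customer (keep=first):
   customer store  price  price_plus_3
0      Lena    S2    237           240
1       Ivy    S1    206           209
2       Amy    S1    191           194
3       Cal    S1     10            13
5       Fay    S1     33            36
6       Zoe    S2    207           210
11     Omar    S2    249           252
sort by price_plus_3 descending:
   customer store  price  price_plus_3
11     Omar    S2    249           252
0      Lena    S2    237           240
6       Zoe    S2    207           210
1       Ivy    S1    206           209
2       Amy    S1    191           194
5       Fay    S1     33            36
3       Cal    S1     10            13
min of column 'price_plus_3' → 13

13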